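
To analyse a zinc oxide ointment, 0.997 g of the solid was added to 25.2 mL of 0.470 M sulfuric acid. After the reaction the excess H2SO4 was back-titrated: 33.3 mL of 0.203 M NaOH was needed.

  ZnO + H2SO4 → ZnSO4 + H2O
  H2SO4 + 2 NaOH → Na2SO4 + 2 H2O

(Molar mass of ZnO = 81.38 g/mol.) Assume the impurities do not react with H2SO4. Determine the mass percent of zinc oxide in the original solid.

n(H2SO4) added = 0.0252 × 0.470 = 0.0118 mol
n(NaOH) used in back-titration = 0.0333 × 0.203 = 6.76 × 10^-3 mol
From the 1:2 ratio, n(H2SO4) left over = 1/2 × 6.76 × 10^-3 = 3.38 × 10^-3 mol
n(H2SO4) consumed by analyte = 0.0118 − 3.38 × 10^-3 = 8.46 × 10^-3 mol
n(ZnO) = 8.46 × 10^-3 mol (1:1 ratio)
mass of ZnO = 8.46 × 10^-3 × 81.38 = 0.689 g
% ZnO = 0.689 / 0.997 × 100 = 69.1 %

69.1 %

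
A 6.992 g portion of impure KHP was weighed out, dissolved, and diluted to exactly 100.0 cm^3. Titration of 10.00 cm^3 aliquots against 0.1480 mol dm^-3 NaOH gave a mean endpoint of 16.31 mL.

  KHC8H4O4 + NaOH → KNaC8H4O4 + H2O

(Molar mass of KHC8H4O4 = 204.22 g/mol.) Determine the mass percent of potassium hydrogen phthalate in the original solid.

70.50 %

n(NaOH) per titration = 0.01631 × 0.1480 = 2.414 × 10^-3 mol
n(KHC8H4O4) in each aliquot = 2.414 × 10^-3 mol (1:1 ratio)
n(KHC8H4O4) in the whole flask = 2.414 × 10^-3 × 100.0/10.00 = 0.02414 mol
mass of KHC8H4O4 = 0.02414 × 204.22 = 4.930 g
% KHC8H4O4 = 4.930 / 6.992 × 100 = 70.50 %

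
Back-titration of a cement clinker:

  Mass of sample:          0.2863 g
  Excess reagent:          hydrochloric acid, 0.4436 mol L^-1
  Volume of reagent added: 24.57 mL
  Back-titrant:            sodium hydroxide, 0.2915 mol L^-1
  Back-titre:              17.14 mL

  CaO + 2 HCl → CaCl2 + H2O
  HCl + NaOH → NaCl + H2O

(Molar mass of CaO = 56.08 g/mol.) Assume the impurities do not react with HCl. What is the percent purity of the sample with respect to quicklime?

57.81 %

n(HCl) added = 0.02457 × 0.4436 = 0.01090 mol
n(NaOH) used in back-titration = 0.01714 × 0.2915 = 4.996 × 10^-3 mol
n(HCl) left over = 4.996 × 10^-3 mol (1:1 ratio)
n(HCl) consumed by analyte = 0.01090 − 4.996 × 10^-3 = 5.903 × 10^-3 mol
From the 1:2 ratio, n(CaO) = 1/2 × 5.903 × 10^-3 = 2.951 × 10^-3 mol
mass of CaO = 2.951 × 10^-3 × 56.08 = 0.1655 g
% CaO = 0.1655 / 0.2863 × 100 = 57.81 %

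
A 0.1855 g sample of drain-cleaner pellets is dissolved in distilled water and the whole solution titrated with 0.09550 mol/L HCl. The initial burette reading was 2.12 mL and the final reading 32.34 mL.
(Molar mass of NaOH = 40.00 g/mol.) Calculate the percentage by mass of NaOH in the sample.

62.23 %

NaOH + HCl → NaCl + H2O
n(HCl) = 0.03022 L × 0.09550 mol/L = 2.886 × 10^-3 mol
n(NaOH) = 2.886 × 10^-3 mol (1:1 ratio)
mass of NaOH = 2.886 × 10^-3 × 40.00 g/mol = 0.1154 g
% NaOH = 0.1154 / 0.1855 × 100 = 62.23 %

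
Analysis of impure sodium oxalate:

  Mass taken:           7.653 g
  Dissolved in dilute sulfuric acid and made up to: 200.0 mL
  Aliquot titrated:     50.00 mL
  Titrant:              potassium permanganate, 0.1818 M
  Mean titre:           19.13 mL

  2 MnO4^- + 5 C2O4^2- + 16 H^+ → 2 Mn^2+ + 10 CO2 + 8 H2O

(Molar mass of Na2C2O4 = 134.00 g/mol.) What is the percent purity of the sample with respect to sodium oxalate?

n(KMnO4) per titration = 0.01913 × 0.1818 = 3.478 × 10^-3 mol
From the 5:2 ratio, n(Na2C2O4) in each aliquot = 5/2 × 3.478 × 10^-3 = 8.695 × 10^-3 mol
n(Na2C2O4) in the whole flask = 8.695 × 10^-3 × 200.0/50.00 = 0.03478 mol
mass of Na2C2O4 = 0.03478 × 134.00 = 4.660 g
% Na2C2O4 = 4.660 / 7.653 × 100 = 60.90 %

60.90 %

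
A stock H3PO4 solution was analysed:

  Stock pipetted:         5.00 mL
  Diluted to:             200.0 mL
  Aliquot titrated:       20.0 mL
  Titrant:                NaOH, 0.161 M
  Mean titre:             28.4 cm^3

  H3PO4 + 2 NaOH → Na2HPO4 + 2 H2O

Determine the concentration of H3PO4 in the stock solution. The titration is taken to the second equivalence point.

4.57 M

n(NaOH) = 0.0284 × 0.161 = 4.57 × 10^-3 mol
From the 1:2 ratio, n(H3PO4) in the aliquot = 1/2 × 4.57 × 10^-3 = 2.29 × 10^-3 mol
[H3PO4]_dilute = 2.29 × 10^-3 / 0.0200 = 0.114 mol/L
Dilution factor = 200.0 / 5.00 = 40.00
[H3PO4]_stock = 0.114 × 40.00 = 4.57 mol/L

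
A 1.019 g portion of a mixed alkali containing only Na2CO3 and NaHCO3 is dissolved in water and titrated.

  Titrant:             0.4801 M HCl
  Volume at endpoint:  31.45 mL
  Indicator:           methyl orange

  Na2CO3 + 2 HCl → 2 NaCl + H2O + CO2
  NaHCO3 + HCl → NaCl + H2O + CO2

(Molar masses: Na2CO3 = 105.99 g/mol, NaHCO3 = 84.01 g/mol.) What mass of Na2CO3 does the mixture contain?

n(HCl) = 0.03145 × 0.4801 = 0.01510 mol
Let x = n(Na2CO3), y = n(NaHCO3).
Titrant: 2x + 1y = 0.01510;  mass: 105.99x + 84.01y = 1.019
Solving, x = 4.022 × 10^-3 mol, y = 7.055 × 10^-3 mol
mass of Na2CO3 = 4.022 × 10^-3 × 105.99 = 0.4263 g

0.4263 g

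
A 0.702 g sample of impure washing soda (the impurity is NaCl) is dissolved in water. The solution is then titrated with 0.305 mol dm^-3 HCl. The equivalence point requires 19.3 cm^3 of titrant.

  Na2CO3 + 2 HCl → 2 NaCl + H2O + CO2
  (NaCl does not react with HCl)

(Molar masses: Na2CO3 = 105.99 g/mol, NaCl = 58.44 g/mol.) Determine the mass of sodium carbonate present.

0.312 g

n(HCl) = 0.0193 × 0.305 = 5.89 × 10^-3 mol
Let x = n(Na2CO3), y = n(NaCl).
Titrant: 2x = 5.89 × 10^-3;  mass: 105.99x + 58.44y = 0.702
Solving, x = 2.94 × 10^-3 mol, y = 6.67 × 10^-3 mol
mass of Na2CO3 = 2.94 × 10^-3 × 105.99 = 0.312 g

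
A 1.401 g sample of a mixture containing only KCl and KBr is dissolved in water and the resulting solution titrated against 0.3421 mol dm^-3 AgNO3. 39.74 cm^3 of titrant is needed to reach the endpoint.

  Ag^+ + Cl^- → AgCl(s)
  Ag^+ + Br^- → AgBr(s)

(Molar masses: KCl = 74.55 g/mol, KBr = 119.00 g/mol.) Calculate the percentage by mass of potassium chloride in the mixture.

25.95 %

n(AgNO3) = 0.03974 × 0.3421 = 0.01360 mol
Let x = n(KCl), y = n(KBr).
Titrant: 1x + 1y = 0.01360;  mass: 74.55x + 119.00y = 1.401
Solving, x = 4.878 × 10^-3 mol, y = 8.717 × 10^-3 mol
mass of KCl = 4.878 × 10^-3 × 74.55 = 0.3636 g
% KCl = 0.3636 / 1.401 × 100 = 25.95 %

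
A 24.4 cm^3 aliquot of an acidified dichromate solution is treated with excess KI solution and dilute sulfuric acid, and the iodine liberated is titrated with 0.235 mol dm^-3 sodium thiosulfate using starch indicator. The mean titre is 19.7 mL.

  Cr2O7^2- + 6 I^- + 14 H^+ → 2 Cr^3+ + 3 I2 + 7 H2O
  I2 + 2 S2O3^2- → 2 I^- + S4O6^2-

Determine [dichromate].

0.0316 mol/L

n(S2O3^2-) = 0.0197 × 0.235 = 4.63 × 10^-3 mol
n(I2) = n(S2O3^2-)/2 = 2.31 × 10^-3 mol
From the 1:3 ratio, n(Cr2O7^2-) in the aliquot = 1/3 × 2.31 × 10^-3 = 7.72 × 10^-4 mol
[Cr2O7^2-] = 7.72 × 10^-4 / 0.0244 = 0.0316 mol/L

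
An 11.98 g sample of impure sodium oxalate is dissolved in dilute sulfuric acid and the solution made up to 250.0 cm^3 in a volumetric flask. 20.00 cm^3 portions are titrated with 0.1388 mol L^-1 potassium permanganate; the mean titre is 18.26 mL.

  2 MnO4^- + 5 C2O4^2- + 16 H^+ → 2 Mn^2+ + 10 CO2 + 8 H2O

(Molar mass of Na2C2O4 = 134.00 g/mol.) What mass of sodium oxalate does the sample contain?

n(KMnO4) per titration = 0.01826 × 0.1388 = 2.534 × 10^-3 mol
From the 5:2 ratio, n(Na2C2O4) in each aliquot = 5/2 × 2.534 × 10^-3 = 6.336 × 10^-3 mol
n(Na2C2O4) in the whole flask = 6.336 × 10^-3 × 250.0/20.00 = 0.07920 mol
mass of Na2C2O4 = 0.07920 × 134.00 = 10.61 g

10.61 g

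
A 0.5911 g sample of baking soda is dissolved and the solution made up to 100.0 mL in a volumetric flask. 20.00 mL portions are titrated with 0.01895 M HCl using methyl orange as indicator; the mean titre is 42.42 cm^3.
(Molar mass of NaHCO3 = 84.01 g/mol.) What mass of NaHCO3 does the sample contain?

0.3377 g

NaHCO3 + HCl → NaCl + H2O + CO2
n(HCl) per titration = 0.04242 × 0.01895 = 8.039 × 10^-4 mol
n(NaHCO3) in each aliquot = 8.039 × 10^-4 mol (1:1 ratio)
n(NaHCO3) in the whole flask = 8.039 × 10^-4 × 100.0/20.00 = 4.019 × 10^-3 mol
mass of NaHCO3 = 4.019 × 10^-3 × 84.01 = 0.3377 g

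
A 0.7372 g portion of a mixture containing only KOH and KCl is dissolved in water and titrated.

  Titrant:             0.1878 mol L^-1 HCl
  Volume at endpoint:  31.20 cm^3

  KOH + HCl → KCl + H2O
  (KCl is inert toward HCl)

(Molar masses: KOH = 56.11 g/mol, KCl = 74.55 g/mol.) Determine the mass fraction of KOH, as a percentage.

44.60 %

n(HCl) = 0.03120 × 0.1878 = 5.859 × 10^-3 mol
Let x = n(KOH), y = n(KCl).
Titrant: 1x = 5.859 × 10^-3;  mass: 56.11x + 74.55y = 0.7372
Solving, x = 5.859 × 10^-3 mol, y = 5.479 × 10^-3 mol
mass of KOH = 5.859 × 10^-3 × 56.11 = 0.3288 g
% KOH = 0.3288 / 0.7372 × 100 = 44.60 %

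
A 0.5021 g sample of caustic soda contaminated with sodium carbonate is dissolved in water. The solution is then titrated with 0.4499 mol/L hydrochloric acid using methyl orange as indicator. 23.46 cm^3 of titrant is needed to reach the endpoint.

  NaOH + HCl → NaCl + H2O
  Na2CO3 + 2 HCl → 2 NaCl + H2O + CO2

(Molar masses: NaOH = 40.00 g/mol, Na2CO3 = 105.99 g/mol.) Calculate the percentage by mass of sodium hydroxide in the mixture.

n(HCl) = 0.02346 × 0.4499 = 0.01055 mol
Let x = n(NaOH), y = n(Na2CO3).
Titrant: 1x + 2y = 0.01055;  mass: 40.00x + 105.99y = 0.5021
Solving, x = 4.405 × 10^-3 mol, y = 3.075 × 10^-3 mol
mass of NaOH = 4.405 × 10^-3 × 40.00 = 0.1762 g
% NaOH = 0.1762 / 0.5021 × 100 = 35.09 %

35.09 %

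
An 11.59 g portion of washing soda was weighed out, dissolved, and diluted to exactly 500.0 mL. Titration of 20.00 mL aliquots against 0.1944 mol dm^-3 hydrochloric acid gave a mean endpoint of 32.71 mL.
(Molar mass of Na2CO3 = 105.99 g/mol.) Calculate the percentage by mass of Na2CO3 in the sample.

72.69 %

Na2CO3 + 2 HCl → 2 NaCl + H2O + CO2
n(HCl) per titration = 0.03271 × 0.1944 = 6.359 × 10^-3 mol
From the 1:2 ratio, n(Na2CO3) in each aliquot = 1/2 × 6.359 × 10^-3 = 3.179 × 10^-3 mol
n(Na2CO3) in the whole flask = 3.179 × 10^-3 × 500.0/20.00 = 0.07949 mol
mass of Na2CO3 = 0.07949 × 105.99 = 8.425 g
% Na2CO3 = 8.425 / 11.59 × 100 = 72.69 %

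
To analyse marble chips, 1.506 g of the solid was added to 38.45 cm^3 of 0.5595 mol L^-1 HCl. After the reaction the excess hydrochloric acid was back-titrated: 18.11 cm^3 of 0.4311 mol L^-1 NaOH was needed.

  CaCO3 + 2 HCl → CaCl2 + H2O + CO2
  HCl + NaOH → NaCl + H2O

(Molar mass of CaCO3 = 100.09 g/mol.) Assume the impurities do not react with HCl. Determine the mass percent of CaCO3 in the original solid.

45.54 %

n(HCl) added = 0.03845 × 0.5595 = 0.02151 mol
n(NaOH) used in back-titration = 0.01811 × 0.4311 = 7.807 × 10^-3 mol
n(HCl) left over = 7.807 × 10^-3 mol (1:1 ratio)
n(HCl) consumed by analyte = 0.02151 − 7.807 × 10^-3 = 0.01371 mol
From the 1:2 ratio, n(CaCO3) = 1/2 × 0.01371 = 6.853 × 10^-3 mol
mass of CaCO3 = 6.853 × 10^-3 × 100.09 = 0.6859 g
% CaCO3 = 0.6859 / 1.506 × 100 = 45.54 %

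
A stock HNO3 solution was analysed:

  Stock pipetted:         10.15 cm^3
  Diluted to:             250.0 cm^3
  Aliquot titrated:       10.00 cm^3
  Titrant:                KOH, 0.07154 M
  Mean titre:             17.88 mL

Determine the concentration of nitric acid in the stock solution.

3.151 M

HNO3 + KOH → KNO3 + H2O
n(KOH) = 0.01788 × 0.07154 = 1.279 × 10^-3 mol
n(HNO3) in the aliquot = 1.279 × 10^-3 mol (1:1 ratio)
[HNO3]_dilute = 1.279 × 10^-3 / 0.01000 = 0.1279 mol/L
Dilution factor = 250.0 / 10.15 = 24.63
[HNO3]_stock = 0.1279 × 24.63 = 3.151 mol/L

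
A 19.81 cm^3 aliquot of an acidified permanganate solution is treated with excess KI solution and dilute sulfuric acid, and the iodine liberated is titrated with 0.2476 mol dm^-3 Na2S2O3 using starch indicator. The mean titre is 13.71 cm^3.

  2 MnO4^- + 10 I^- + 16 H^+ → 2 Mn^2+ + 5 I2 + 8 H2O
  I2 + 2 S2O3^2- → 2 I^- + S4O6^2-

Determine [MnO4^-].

0.03427 mol/L

n(S2O3^2-) = 0.01371 × 0.2476 = 3.395 × 10^-3 mol
n(I2) = n(S2O3^2-)/2 = 1.697 × 10^-3 mol
From the 2:5 ratio, n(MnO4^-) in the aliquot = 2/5 × 1.697 × 10^-3 = 6.789 × 10^-4 mol
[MnO4^-] = 6.789 × 10^-4 / 0.01981 = 0.03427 mol/L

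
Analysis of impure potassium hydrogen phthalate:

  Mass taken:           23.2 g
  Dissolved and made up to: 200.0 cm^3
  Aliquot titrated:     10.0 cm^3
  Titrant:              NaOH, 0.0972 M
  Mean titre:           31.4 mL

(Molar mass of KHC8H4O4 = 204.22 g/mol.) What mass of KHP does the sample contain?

KHC8H4O4 + NaOH → KNaC8H4O4 + H2O
n(NaOH) per titration = 0.0314 × 0.0972 = 3.05 × 10^-3 mol
n(KHC8H4O4) in each aliquot = 3.05 × 10^-3 mol (1:1 ratio)
n(KHC8H4O4) in the whole flask = 3.05 × 10^-3 × 200.0/10.0 = 0.0610 mol
mass of KHC8H4O4 = 0.0610 × 204.22 = 12.5 g

12.5 g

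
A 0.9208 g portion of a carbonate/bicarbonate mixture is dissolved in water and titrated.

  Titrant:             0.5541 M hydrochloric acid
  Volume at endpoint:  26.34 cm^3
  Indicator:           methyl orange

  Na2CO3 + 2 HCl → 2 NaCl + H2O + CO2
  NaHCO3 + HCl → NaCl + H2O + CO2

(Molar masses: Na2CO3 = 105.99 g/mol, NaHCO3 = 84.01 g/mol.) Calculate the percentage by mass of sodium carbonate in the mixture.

56.66 %

n(HCl) = 0.02634 × 0.5541 = 0.01459 mol
Let x = n(Na2CO3), y = n(NaHCO3).
Titrant: 2x + 1y = 0.01459;  mass: 105.99x + 84.01y = 0.9208
Solving, x = 4.922 × 10^-3 mol, y = 4.751 × 10^-3 mol
mass of Na2CO3 = 4.922 × 10^-3 × 105.99 = 0.5217 g
% Na2CO3 = 0.5217 / 0.9208 × 100 = 56.66 %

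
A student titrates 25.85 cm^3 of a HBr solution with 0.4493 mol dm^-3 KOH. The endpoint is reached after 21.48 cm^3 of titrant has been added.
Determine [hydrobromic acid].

HBr + KOH → KBr + H2O
n(KOH) = 0.02148 L × 0.4493 mol/L = 9.651 × 10^-3 mol
n(HBr) = 9.651 × 10^-3 mol (1:1 mole ratio)
[HBr] = 9.651 × 10^-3 mol / 0.02585 L = 0.3733 mol/L

0.3733 mol/L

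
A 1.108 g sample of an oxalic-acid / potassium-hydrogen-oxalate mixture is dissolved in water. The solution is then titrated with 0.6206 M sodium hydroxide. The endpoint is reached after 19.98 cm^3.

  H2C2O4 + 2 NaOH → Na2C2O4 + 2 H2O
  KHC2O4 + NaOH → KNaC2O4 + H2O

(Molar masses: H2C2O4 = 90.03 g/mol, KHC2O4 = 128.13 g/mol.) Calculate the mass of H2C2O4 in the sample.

0.2604 g

n(NaOH) = 0.01998 × 0.6206 = 0.01240 mol
Let x = n(H2C2O4), y = n(KHC2O4).
Titrant: 2x + 1y = 0.01240;  mass: 90.03x + 128.13y = 1.108
Solving, x = 2.892 × 10^-3 mol, y = 6.615 × 10^-3 mol
mass of H2C2O4 = 2.892 × 10^-3 × 90.03 = 0.2604 g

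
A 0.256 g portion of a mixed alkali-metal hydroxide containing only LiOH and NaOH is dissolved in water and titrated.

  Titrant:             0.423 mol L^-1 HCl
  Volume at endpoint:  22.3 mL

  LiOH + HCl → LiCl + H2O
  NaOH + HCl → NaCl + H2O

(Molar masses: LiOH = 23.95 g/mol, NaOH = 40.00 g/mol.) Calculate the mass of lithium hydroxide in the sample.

n(HCl) = 0.0223 × 0.423 = 9.43 × 10^-3 mol
Let x = n(LiOH), y = n(NaOH).
Titrant: 1x + 1y = 9.43 × 10^-3;  mass: 23.95x + 40.00y = 0.256
Solving, x = 7.56 × 10^-3 mol, y = 1.87 × 10^-3 mol
mass of LiOH = 7.56 × 10^-3 × 23.95 = 0.181 g

0.181 g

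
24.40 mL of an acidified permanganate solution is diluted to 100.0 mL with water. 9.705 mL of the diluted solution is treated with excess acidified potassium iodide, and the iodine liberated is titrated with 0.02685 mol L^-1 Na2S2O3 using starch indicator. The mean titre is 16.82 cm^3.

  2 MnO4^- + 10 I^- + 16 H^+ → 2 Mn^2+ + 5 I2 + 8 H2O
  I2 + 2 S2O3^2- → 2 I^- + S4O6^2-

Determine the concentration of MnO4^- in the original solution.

n(S2O3^2-) = 0.01682 × 0.02685 = 4.516 × 10^-4 mol
n(I2) = n(S2O3^2-)/2 = 2.258 × 10^-4 mol
From the 2:5 ratio, n(MnO4^-) in the aliquot = 2/5 × 2.258 × 10^-4 = 9.032 × 10^-5 mol
[MnO4^-]_dilute = 9.032 × 10^-5 / 0.009705 = 0.009307 mol/L
[MnO4^-]_original = 0.009307 × 100.0/24.40 = 0.03814 mol/L

0.03814 mol/L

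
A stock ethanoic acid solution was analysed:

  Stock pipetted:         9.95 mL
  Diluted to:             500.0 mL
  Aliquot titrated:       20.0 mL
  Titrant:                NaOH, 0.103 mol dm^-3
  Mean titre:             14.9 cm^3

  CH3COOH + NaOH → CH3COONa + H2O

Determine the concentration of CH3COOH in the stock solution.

n(NaOH) = 0.0149 × 0.103 = 1.53 × 10^-3 mol
n(CH3COOH) in the aliquot = 1.53 × 10^-3 mol (1:1 ratio)
[CH3COOH]_dilute = 1.53 × 10^-3 / 0.0200 = 0.0767 mol/L
Dilution factor = 500.0 / 9.95 = 50.25
[CH3COOH]_stock = 0.0767 × 50.25 = 3.86 mol/L

3.86 mol/L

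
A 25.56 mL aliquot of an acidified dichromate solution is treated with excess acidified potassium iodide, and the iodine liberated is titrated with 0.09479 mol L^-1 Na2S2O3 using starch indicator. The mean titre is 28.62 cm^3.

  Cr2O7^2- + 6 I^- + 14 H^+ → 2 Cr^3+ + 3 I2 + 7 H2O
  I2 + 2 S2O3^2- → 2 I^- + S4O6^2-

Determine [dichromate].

n(S2O3^2-) = 0.02862 × 0.09479 = 2.713 × 10^-3 mol
n(I2) = n(S2O3^2-)/2 = 1.356 × 10^-3 mol
From the 1:3 ratio, n(Cr2O7^2-) in the aliquot = 1/3 × 1.356 × 10^-3 = 4.521 × 10^-4 mol
[Cr2O7^2-] = 4.521 × 10^-4 / 0.02556 = 0.01769 mol/L

0.01769 mol/L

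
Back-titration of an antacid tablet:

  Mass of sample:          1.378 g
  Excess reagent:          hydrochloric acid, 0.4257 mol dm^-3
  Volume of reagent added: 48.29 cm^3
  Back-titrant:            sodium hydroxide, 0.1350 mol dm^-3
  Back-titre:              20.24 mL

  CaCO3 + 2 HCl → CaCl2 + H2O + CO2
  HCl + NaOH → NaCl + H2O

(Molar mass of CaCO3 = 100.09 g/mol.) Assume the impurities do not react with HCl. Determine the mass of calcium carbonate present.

n(HCl) added = 0.04829 × 0.4257 = 0.02056 mol
n(NaOH) used in back-titration = 0.02024 × 0.1350 = 2.732 × 10^-3 mol
n(HCl) left over = 2.732 × 10^-3 mol (1:1 ratio)
n(HCl) consumed by analyte = 0.02056 − 2.732 × 10^-3 = 0.01782 mol
From the 1:2 ratio, n(CaCO3) = 1/2 × 0.01782 = 8.912 × 10^-3 mol
mass of CaCO3 = 8.912 × 10^-3 × 100.09 = 0.8920 g

0.8920 g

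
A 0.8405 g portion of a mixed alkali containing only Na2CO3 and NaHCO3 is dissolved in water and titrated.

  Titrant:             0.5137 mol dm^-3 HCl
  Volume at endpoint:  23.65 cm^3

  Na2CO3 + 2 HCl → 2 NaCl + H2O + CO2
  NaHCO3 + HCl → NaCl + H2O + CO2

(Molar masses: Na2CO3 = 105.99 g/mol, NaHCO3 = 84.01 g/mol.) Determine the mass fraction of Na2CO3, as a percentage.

36.62 %

n(HCl) = 0.02365 × 0.5137 = 0.01215 mol
Let x = n(Na2CO3), y = n(NaHCO3).
Titrant: 2x + 1y = 0.01215;  mass: 105.99x + 84.01y = 0.8405
Solving, x = 2.904 × 10^-3 mol, y = 6.341 × 10^-3 mol
mass of Na2CO3 = 2.904 × 10^-3 × 105.99 = 0.3078 g
% Na2CO3 = 0.3078 / 0.8405 × 100 = 36.62 %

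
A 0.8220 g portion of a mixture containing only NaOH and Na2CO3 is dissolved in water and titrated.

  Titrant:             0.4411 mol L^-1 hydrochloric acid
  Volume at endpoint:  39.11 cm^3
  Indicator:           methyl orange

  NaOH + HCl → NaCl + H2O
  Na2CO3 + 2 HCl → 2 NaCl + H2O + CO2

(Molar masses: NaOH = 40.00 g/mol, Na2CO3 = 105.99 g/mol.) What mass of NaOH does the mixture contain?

0.2839 g

n(HCl) = 0.03911 × 0.4411 = 0.01725 mol
Let x = n(NaOH), y = n(Na2CO3).
Titrant: 1x + 2y = 0.01725;  mass: 40.00x + 105.99y = 0.8220
Solving, x = 7.098 × 10^-3 mol, y = 5.077 × 10^-3 mol
mass of NaOH = 7.098 × 10^-3 × 40.00 = 0.2839 g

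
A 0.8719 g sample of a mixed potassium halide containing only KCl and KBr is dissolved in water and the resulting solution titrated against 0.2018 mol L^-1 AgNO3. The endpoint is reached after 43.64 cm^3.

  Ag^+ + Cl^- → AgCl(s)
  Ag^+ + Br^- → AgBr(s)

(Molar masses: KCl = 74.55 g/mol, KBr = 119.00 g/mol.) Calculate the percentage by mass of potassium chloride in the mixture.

33.87 %

n(AgNO3) = 0.04364 × 0.2018 = 8.807 × 10^-3 mol
Let x = n(KCl), y = n(KBr).
Titrant: 1x + 1y = 8.807 × 10^-3;  mass: 74.55x + 119.00y = 0.8719
Solving, x = 3.961 × 10^-3 mol, y = 4.845 × 10^-3 mol
mass of KCl = 3.961 × 10^-3 × 74.55 = 0.2953 g
% KCl = 0.2953 / 0.8719 × 100 = 33.87 %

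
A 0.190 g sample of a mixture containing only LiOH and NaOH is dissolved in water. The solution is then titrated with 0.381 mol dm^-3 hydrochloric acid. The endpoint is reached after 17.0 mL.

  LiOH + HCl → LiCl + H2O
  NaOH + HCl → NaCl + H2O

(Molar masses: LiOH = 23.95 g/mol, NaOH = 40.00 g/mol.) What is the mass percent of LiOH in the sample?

n(HCl) = 0.0170 × 0.381 = 6.48 × 10^-3 mol
Let x = n(LiOH), y = n(NaOH).
Titrant: 1x + 1y = 6.48 × 10^-3;  mass: 23.95x + 40.00y = 0.190
Solving, x = 4.30 × 10^-3 mol, y = 2.17 × 10^-3 mol
mass of LiOH = 4.30 × 10^-3 × 23.95 = 0.103 g
% LiOH = 0.103 / 0.190 × 100 = 54.3 %

54.3 %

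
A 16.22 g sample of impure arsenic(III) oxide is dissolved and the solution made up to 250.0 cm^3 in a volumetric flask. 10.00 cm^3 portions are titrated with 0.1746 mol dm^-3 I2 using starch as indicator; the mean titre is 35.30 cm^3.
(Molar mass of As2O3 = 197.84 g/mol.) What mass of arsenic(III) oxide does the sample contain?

15.24 g

As2O3 + 2 I2 + 2 H2O → As2O5 + 4 HI
n(I2) per titration = 0.03530 × 0.1746 = 6.163 × 10^-3 mol
From the 1:2 ratio, n(As2O3) in each aliquot = 1/2 × 6.163 × 10^-3 = 3.082 × 10^-3 mol
n(As2O3) in the whole flask = 3.082 × 10^-3 × 250.0/10.00 = 0.07704 mol
mass of As2O3 = 0.07704 × 197.84 = 15.24 g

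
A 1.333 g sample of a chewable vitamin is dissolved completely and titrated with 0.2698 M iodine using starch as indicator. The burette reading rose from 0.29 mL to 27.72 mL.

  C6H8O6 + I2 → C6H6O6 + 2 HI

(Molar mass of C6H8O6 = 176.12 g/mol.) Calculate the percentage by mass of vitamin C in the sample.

97.78 %

n(I2) = 0.02743 L × 0.2698 mol/L = 7.401 × 10^-3 mol
n(C6H8O6) = 7.401 × 10^-3 mol (1:1 ratio)
mass of C6H8O6 = 7.401 × 10^-3 × 176.12 g/mol = 1.303 g
% C6H8O6 = 1.303 / 1.333 × 100 = 97.78 %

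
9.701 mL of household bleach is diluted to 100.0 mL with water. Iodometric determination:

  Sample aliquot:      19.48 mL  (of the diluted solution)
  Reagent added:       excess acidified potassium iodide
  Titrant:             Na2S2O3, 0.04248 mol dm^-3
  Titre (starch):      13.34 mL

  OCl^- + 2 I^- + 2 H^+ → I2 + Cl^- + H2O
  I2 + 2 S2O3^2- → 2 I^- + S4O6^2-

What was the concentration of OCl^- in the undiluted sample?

n(S2O3^2-) = 0.01334 × 0.04248 = 5.667 × 10^-4 mol
n(I2) = n(S2O3^2-)/2 = 2.833 × 10^-4 mol
n(OCl^-) in the aliquot = 2.833 × 10^-4 mol (1:1 ratio)
[OCl^-]_dilute = 2.833 × 10^-4 / 0.01948 = 0.01455 mol/L
[OCl^-]_original = 0.01455 × 100.0/9.701 = 0.1499 mol/L

0.1499 mol/L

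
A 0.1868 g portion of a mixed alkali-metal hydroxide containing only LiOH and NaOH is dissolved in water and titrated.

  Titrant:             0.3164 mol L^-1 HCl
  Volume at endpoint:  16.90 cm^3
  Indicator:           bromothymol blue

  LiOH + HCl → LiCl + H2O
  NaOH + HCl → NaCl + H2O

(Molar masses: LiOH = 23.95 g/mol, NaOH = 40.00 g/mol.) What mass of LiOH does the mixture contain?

n(HCl) = 0.01690 × 0.3164 = 5.347 × 10^-3 mol
Let x = n(LiOH), y = n(NaOH).
Titrant: 1x + 1y = 5.347 × 10^-3;  mass: 23.95x + 40.00y = 0.1868
Solving, x = 1.688 × 10^-3 mol, y = 3.660 × 10^-3 mol
mass of LiOH = 1.688 × 10^-3 × 23.95 = 0.04042 g

0.04042 g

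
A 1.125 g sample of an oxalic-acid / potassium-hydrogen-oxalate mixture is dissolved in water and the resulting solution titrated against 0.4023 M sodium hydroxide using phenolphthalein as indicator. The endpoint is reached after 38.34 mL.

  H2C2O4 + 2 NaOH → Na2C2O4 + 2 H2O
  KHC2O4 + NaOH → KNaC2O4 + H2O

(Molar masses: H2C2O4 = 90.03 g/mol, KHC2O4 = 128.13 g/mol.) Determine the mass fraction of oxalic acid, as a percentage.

40.98 %

n(NaOH) = 0.03834 × 0.4023 = 0.01542 mol
Let x = n(H2C2O4), y = n(KHC2O4).
Titrant: 2x + 1y = 0.01542;  mass: 90.03x + 128.13y = 1.125
Solving, x = 5.121 × 10^-3 mol, y = 5.182 × 10^-3 mol
mass of H2C2O4 = 5.121 × 10^-3 × 90.03 = 0.4611 g
% H2C2O4 = 0.4611 / 1.125 × 100 = 40.98 %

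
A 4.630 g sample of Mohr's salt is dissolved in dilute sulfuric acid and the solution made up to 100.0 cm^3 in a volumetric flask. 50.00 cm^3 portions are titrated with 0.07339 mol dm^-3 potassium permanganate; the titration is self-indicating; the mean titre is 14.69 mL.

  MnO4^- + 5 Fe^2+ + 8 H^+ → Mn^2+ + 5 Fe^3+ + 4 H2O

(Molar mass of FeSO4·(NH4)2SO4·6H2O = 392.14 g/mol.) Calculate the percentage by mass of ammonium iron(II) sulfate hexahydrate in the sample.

91.31 %

n(KMnO4) per titration = 0.01469 × 0.07339 = 1.078 × 10^-3 mol
From the 5:1 ratio, n(FeSO4·(NH4)2SO4·6H2O) in each aliquot = 5/1 × 1.078 × 10^-3 = 5.390 × 10^-3 mol
n(FeSO4·(NH4)2SO4·6H2O) in the whole flask = 5.390 × 10^-3 × 100.0/50.00 = 0.01078 mol
mass of FeSO4·(NH4)2SO4·6H2O = 0.01078 × 392.14 = 4.228 g
% FeSO4·(NH4)2SO4·6H2O = 4.228 / 4.630 × 100 = 91.31 %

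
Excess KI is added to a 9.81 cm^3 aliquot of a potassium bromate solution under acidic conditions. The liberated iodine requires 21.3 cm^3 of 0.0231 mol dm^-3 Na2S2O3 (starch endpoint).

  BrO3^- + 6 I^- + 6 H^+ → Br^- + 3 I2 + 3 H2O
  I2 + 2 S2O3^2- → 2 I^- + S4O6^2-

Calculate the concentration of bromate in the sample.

n(S2O3^2-) = 0.0213 × 0.0231 = 4.92 × 10^-4 mol
n(I2) = n(S2O3^2-)/2 = 2.46 × 10^-4 mol
From the 1:3 ratio, n(BrO3^-) in the aliquot = 1/3 × 2.46 × 10^-4 = 8.20 × 10^-5 mol
[BrO3^-] = 8.20 × 10^-5 / 0.00981 = 0.00836 mol/L

0.00836 mol/L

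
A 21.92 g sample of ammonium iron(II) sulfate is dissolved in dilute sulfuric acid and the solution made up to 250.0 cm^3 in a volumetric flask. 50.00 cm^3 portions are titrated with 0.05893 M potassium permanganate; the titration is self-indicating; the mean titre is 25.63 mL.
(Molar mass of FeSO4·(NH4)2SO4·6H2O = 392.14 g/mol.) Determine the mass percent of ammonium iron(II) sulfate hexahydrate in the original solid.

67.55 %

MnO4^- + 5 Fe^2+ + 8 H^+ → Mn^2+ + 5 Fe^3+ + 4 H2O
n(KMnO4) per titration = 0.02563 × 0.05893 = 1.510 × 10^-3 mol
From the 5:1 ratio, n(FeSO4·(NH4)2SO4·6H2O) in each aliquot = 5/1 × 1.510 × 10^-3 = 7.552 × 10^-3 mol
n(FeSO4·(NH4)2SO4·6H2O) in the whole flask = 7.552 × 10^-3 × 250.0/50.00 = 0.03776 mol
mass of FeSO4·(NH4)2SO4·6H2O = 0.03776 × 392.14 = 14.81 g
% FeSO4·(NH4)2SO4·6H2O = 14.81 / 21.92 × 100 = 67.55 %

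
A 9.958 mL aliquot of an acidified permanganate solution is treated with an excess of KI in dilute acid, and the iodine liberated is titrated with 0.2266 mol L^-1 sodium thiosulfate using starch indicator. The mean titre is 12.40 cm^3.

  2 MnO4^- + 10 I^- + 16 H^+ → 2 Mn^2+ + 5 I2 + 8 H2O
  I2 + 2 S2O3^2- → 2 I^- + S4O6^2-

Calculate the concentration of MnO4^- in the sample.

n(S2O3^2-) = 0.01240 × 0.2266 = 2.810 × 10^-3 mol
n(I2) = n(S2O3^2-)/2 = 1.405 × 10^-3 mol
From the 2:5 ratio, n(MnO4^-) in the aliquot = 2/5 × 1.405 × 10^-3 = 5.620 × 10^-4 mol
[MnO4^-] = 5.620 × 10^-4 / 0.009958 = 0.05643 mol/L

0.05643 mol/L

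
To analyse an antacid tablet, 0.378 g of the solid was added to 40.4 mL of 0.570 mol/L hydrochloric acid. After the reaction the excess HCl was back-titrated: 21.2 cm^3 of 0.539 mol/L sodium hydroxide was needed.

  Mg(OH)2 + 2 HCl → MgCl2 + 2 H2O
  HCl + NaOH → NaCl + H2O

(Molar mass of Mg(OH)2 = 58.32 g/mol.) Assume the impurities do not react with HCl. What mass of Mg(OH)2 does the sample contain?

n(HCl) added = 0.0404 × 0.570 = 0.0230 mol
n(NaOH) used in back-titration = 0.0212 × 0.539 = 0.0114 mol
n(HCl) left over = 0.0114 mol (1:1 ratio)
n(HCl) consumed by analyte = 0.0230 − 0.0114 = 0.0116 mol
From the 1:2 ratio, n(Mg(OH)2) = 1/2 × 0.0116 = 5.80 × 10^-3 mol
mass of Mg(OH)2 = 5.80 × 10^-3 × 58.32 = 0.338 g

0.338 g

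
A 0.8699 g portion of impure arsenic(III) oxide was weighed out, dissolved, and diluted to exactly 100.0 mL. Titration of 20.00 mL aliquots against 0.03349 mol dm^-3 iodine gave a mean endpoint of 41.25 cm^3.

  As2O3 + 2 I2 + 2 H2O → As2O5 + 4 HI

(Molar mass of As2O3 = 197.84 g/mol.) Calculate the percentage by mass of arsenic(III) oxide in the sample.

n(I2) per titration = 0.04125 × 0.03349 = 1.381 × 10^-3 mol
From the 1:2 ratio, n(As2O3) in each aliquot = 1/2 × 1.381 × 10^-3 = 6.907 × 10^-4 mol
n(As2O3) in the whole flask = 6.907 × 10^-4 × 100.0/20.00 = 3.454 × 10^-3 mol
mass of As2O3 = 3.454 × 10^-3 × 197.84 = 0.6833 g
% As2O3 = 0.6833 / 0.8699 × 100 = 78.55 %

78.55 %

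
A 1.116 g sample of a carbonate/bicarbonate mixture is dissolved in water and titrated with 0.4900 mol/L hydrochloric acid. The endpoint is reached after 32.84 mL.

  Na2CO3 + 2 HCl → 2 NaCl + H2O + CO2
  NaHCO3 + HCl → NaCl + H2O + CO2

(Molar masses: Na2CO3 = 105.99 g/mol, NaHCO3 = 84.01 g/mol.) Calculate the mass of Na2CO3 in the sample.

n(HCl) = 0.03284 × 0.4900 = 0.01609 mol
Let x = n(Na2CO3), y = n(NaHCO3).
Titrant: 2x + 1y = 0.01609;  mass: 105.99x + 84.01y = 1.116
Solving, x = 3.802 × 10^-3 mol, y = 8.487 × 10^-3 mol
mass of Na2CO3 = 3.802 × 10^-3 × 105.99 = 0.4030 g

0.4030 g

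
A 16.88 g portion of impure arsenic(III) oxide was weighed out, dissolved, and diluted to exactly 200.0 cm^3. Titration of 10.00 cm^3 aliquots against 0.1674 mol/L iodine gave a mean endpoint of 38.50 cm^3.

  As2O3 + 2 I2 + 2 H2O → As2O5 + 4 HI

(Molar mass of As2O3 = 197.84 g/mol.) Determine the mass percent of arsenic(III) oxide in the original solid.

75.54 %

n(I2) per titration = 0.03850 × 0.1674 = 6.445 × 10^-3 mol
From the 1:2 ratio, n(As2O3) in each aliquot = 1/2 × 6.445 × 10^-3 = 3.222 × 10^-3 mol
n(As2O3) in the whole flask = 3.222 × 10^-3 × 200.0/10.00 = 0.06445 mol
mass of As2O3 = 0.06445 × 197.84 = 12.75 g
% As2O3 = 12.75 / 16.88 × 100 = 75.54 %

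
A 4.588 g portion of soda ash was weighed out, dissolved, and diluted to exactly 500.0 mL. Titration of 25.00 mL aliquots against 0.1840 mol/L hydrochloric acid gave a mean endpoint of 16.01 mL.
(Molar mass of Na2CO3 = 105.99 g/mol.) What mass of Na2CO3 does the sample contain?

Na2CO3 + 2 HCl → 2 NaCl + H2O + CO2
n(HCl) per titration = 0.01601 × 0.1840 = 2.946 × 10^-3 mol
From the 1:2 ratio, n(Na2CO3) in each aliquot = 1/2 × 2.946 × 10^-3 = 1.473 × 10^-3 mol
n(Na2CO3) in the whole flask = 1.473 × 10^-3 × 500.0/25.00 = 0.02946 mol
mass of Na2CO3 = 0.02946 × 105.99 = 3.122 g

3.122 g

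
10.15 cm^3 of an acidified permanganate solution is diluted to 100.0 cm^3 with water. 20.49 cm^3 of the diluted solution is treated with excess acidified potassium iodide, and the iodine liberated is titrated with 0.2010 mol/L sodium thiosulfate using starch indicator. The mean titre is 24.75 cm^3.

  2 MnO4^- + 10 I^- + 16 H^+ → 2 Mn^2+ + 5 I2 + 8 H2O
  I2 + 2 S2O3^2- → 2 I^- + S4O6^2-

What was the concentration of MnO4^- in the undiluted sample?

0.4784 mol/L

n(S2O3^2-) = 0.02475 × 0.2010 = 4.975 × 10^-3 mol
n(I2) = n(S2O3^2-)/2 = 2.487 × 10^-3 mol
From the 2:5 ratio, n(MnO4^-) in the aliquot = 2/5 × 2.487 × 10^-3 = 9.950 × 10^-4 mol
[MnO4^-]_dilute = 9.950 × 10^-4 / 0.02049 = 0.04856 mol/L
[MnO4^-]_original = 0.04856 × 100.0/10.15 = 0.4784 mol/L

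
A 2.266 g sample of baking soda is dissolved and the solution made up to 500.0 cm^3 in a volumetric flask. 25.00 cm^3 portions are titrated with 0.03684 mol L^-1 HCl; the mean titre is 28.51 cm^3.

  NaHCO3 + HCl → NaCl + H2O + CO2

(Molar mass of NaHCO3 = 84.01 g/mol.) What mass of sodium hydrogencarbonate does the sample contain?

1.765 g

n(HCl) per titration = 0.02851 × 0.03684 = 1.050 × 10^-3 mol
n(NaHCO3) in each aliquot = 1.050 × 10^-3 mol (1:1 ratio)
n(NaHCO3) in the whole flask = 1.050 × 10^-3 × 500.0/25.00 = 0.02101 mol
mass of NaHCO3 = 0.02101 × 84.01 = 1.765 g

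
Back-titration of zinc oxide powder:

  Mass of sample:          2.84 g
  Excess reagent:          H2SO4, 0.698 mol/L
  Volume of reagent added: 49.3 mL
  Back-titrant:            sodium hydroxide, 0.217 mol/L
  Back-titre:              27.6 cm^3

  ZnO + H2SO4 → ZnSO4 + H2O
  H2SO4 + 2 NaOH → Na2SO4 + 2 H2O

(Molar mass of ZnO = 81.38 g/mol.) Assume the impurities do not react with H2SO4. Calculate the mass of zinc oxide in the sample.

n(H2SO4) added = 0.0493 × 0.698 = 0.0344 mol
n(NaOH) used in back-titration = 0.0276 × 0.217 = 5.99 × 10^-3 mol
From the 1:2 ratio, n(H2SO4) left over = 1/2 × 5.99 × 10^-3 = 2.99 × 10^-3 mol
n(H2SO4) consumed by analyte = 0.0344 − 2.99 × 10^-3 = 0.0314 mol
n(ZnO) = 0.0314 mol (1:1 ratio)
mass of ZnO = 0.0314 × 81.38 = 2.56 g

2.56 g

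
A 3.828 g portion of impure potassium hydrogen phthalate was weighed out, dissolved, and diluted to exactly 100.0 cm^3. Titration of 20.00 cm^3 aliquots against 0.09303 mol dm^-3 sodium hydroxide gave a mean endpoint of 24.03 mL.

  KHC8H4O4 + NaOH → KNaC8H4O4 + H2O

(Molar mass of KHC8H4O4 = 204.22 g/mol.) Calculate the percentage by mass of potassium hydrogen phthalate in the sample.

n(NaOH) per titration = 0.02403 × 0.09303 = 2.236 × 10^-3 mol
n(KHC8H4O4) in each aliquot = 2.236 × 10^-3 mol (1:1 ratio)
n(KHC8H4O4) in the whole flask = 2.236 × 10^-3 × 100.0/20.00 = 0.01118 mol
mass of KHC8H4O4 = 0.01118 × 204.22 = 2.283 g
% KHC8H4O4 = 2.283 / 3.828 × 100 = 59.63 %

59.63 %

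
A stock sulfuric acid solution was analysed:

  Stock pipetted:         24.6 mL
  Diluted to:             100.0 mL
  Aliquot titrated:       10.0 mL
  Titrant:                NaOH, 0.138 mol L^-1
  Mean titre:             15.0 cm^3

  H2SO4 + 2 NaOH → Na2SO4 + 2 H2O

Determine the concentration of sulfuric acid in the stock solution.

n(NaOH) = 0.0150 × 0.138 = 2.07 × 10^-3 mol
From the 1:2 ratio, n(H2SO4) in the aliquot = 1/2 × 2.07 × 10^-3 = 1.04 × 10^-3 mol
[H2SO4]_dilute = 1.04 × 10^-3 / 0.0100 = 0.104 mol/L
Dilution factor = 100.0 / 24.6 = 4.065
[H2SO4]_stock = 0.104 × 4.065 = 0.421 mol/L

0.421 mol/L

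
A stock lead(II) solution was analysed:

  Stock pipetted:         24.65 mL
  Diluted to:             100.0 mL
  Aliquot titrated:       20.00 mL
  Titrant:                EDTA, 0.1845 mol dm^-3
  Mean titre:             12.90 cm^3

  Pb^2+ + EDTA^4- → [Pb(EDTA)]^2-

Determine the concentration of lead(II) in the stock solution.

0.4828 mol/L

n(EDTA) = 0.01290 × 0.1845 = 2.380 × 10^-3 mol
n(Pb2+) in the aliquot = 2.380 × 10^-3 mol (1:1 ratio)
[Pb2+]_dilute = 2.380 × 10^-3 / 0.02000 = 0.1190 mol/L
Dilution factor = 100.0 / 24.65 = 4.057
[Pb2+]_stock = 0.1190 × 4.057 = 0.4828 mol/L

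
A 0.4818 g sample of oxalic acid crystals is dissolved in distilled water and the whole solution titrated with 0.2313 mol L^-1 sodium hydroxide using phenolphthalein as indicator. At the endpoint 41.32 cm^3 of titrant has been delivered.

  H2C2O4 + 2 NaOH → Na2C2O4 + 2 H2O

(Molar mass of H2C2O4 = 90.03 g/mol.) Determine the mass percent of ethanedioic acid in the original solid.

n(NaOH) = 0.04132 L × 0.2313 mol/L = 9.557 × 10^-3 mol
From the 1:2 ratio, n(H2C2O4) = 1/2 × 9.557 × 10^-3 = 4.779 × 10^-3 mol
mass of H2C2O4 = 4.779 × 10^-3 × 90.03 g/mol = 0.4302 g
% H2C2O4 = 0.4302 / 0.4818 × 100 = 89.29 %

89.29 %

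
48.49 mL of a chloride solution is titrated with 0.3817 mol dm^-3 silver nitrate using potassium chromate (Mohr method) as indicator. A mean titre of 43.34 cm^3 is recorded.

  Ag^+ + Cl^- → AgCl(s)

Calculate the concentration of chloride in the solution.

0.3412 mol/L

n(AgNO3) = 0.04334 L × 0.3817 mol/L = 0.01654 mol
n(Cl-) = 0.01654 mol (1:1 mole ratio)
[Cl-] = 0.01654 mol / 0.04849 L = 0.3412 mol/L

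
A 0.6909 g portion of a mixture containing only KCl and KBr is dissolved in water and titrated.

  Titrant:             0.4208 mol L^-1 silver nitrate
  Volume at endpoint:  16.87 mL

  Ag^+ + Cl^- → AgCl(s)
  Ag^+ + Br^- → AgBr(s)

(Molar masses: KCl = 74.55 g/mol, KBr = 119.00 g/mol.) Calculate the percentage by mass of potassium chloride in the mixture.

n(AgNO3) = 0.01687 × 0.4208 = 7.099 × 10^-3 mol
Let x = n(KCl), y = n(KBr).
Titrant: 1x + 1y = 7.099 × 10^-3;  mass: 74.55x + 119.00y = 0.6909
Solving, x = 3.462 × 10^-3 mol, y = 3.637 × 10^-3 mol
mass of KCl = 3.462 × 10^-3 × 74.55 = 0.2581 g
% KCl = 0.2581 / 0.6909 × 100 = 37.35 %

37.35 %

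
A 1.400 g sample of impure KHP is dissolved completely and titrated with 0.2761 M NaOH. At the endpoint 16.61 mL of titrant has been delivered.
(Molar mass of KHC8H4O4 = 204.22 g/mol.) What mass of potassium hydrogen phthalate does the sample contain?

KHC8H4O4 + NaOH → KNaC8H4O4 + H2O
n(NaOH) = 0.01661 L × 0.2761 mol/L = 4.586 × 10^-3 mol
n(KHC8H4O4) = 4.586 × 10^-3 mol (1:1 ratio)
mass of KHC8H4O4 = 4.586 × 10^-3 × 204.22 g/mol = 0.9366 g

0.9366 g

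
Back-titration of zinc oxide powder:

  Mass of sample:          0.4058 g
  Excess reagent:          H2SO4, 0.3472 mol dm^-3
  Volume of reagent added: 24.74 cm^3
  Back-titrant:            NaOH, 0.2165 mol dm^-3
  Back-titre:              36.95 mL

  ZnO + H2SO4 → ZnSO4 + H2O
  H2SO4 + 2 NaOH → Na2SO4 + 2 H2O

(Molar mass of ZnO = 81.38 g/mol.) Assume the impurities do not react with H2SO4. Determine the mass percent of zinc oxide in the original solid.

92.05 %

n(H2SO4) added = 0.02474 × 0.3472 = 8.590 × 10^-3 mol
n(NaOH) used in back-titration = 0.03695 × 0.2165 = 8.000 × 10^-3 mol
From the 1:2 ratio, n(H2SO4) left over = 1/2 × 8.000 × 10^-3 = 4.000 × 10^-3 mol
n(H2SO4) consumed by analyte = 8.590 × 10^-3 − 4.000 × 10^-3 = 4.590 × 10^-3 mol
n(ZnO) = 4.590 × 10^-3 mol (1:1 ratio)
mass of ZnO = 4.590 × 10^-3 × 81.38 = 0.3735 g
% ZnO = 0.3735 / 0.4058 × 100 = 92.05 %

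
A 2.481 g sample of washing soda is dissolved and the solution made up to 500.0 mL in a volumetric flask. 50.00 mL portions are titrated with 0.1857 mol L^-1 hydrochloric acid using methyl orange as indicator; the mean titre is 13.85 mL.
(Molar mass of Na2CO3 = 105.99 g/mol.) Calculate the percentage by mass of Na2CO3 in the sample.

Na2CO3 + 2 HCl → 2 NaCl + H2O + CO2
n(HCl) per titration = 0.01385 × 0.1857 = 2.572 × 10^-3 mol
From the 1:2 ratio, n(Na2CO3) in each aliquot = 1/2 × 2.572 × 10^-3 = 1.286 × 10^-3 mol
n(Na2CO3) in the whole flask = 1.286 × 10^-3 × 500.0/50.00 = 0.01286 mol
mass of Na2CO3 = 0.01286 × 105.99 = 1.363 g
% Na2CO3 = 1.363 / 2.481 × 100 = 54.94 %

54.94 %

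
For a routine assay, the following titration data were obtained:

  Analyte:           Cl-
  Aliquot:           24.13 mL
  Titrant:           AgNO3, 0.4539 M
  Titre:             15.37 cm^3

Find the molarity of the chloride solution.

0.2891 M

Ag^+ + Cl^- → AgCl(s)
n(AgNO3) = 0.01537 L × 0.4539 mol/L = 6.976 × 10^-3 mol
n(Cl-) = 6.976 × 10^-3 mol (1:1 mole ratio)
[Cl-] = 6.976 × 10^-3 mol / 0.02413 L = 0.2891 mol/L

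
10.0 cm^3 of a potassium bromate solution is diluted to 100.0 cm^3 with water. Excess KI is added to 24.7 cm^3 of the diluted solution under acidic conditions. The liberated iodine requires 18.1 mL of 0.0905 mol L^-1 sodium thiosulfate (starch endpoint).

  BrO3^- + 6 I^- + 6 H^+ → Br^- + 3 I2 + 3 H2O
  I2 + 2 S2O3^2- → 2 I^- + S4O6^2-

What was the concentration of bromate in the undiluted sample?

0.111 mol/L

n(S2O3^2-) = 0.0181 × 0.0905 = 1.64 × 10^-3 mol
n(I2) = n(S2O3^2-)/2 = 8.19 × 10^-4 mol
From the 1:3 ratio, n(BrO3^-) in the aliquot = 1/3 × 8.19 × 10^-4 = 2.73 × 10^-4 mol
[BrO3^-]_dilute = 2.73 × 10^-4 / 0.0247 = 0.0111 mol/L
[BrO3^-]_original = 0.0111 × 100.0/10.0 = 0.111 mol/L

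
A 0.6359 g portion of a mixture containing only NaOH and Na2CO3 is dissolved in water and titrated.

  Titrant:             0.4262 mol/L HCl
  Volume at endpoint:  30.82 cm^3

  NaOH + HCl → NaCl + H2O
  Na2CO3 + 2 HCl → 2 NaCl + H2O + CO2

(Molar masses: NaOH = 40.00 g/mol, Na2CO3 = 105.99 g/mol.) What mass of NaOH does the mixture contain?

0.1853 g

n(HCl) = 0.03082 × 0.4262 = 0.01314 mol
Let x = n(NaOH), y = n(Na2CO3).
Titrant: 1x + 2y = 0.01314;  mass: 40.00x + 105.99y = 0.6359
Solving, x = 4.634 × 10^-3 mol, y = 4.251 × 10^-3 mol
mass of NaOH = 4.634 × 10^-3 × 40.00 = 0.1853 g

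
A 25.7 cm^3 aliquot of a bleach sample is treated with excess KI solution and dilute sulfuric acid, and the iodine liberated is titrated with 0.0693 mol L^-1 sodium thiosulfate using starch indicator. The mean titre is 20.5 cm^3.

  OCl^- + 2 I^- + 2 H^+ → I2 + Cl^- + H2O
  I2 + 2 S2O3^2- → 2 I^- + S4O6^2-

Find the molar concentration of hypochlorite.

0.0276 mol/L

n(S2O3^2-) = 0.0205 × 0.0693 = 1.42 × 10^-3 mol
n(I2) = n(S2O3^2-)/2 = 7.10 × 10^-4 mol
n(OCl^-) in the aliquot = 7.10 × 10^-4 mol (1:1 ratio)
[OCl^-] = 7.10 × 10^-4 / 0.0257 = 0.0276 mol/L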